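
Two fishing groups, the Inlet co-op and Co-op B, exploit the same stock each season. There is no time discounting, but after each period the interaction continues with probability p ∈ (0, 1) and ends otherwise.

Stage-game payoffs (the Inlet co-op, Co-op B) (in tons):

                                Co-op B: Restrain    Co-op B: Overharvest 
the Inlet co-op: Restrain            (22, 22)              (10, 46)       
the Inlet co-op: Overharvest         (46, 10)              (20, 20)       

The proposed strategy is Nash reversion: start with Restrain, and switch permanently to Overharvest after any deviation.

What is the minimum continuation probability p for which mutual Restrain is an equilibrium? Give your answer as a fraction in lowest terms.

12/13

Expected cooperation value is 22 + p·22 + p²·22 + … = 22/(1−p); deviation gives 46 + p·20/(1−p).
22 ≥ 46(1−p) + 20p ⇒ 26p ≥ 24 ⇒ p ≥ 24/26 = 12/13.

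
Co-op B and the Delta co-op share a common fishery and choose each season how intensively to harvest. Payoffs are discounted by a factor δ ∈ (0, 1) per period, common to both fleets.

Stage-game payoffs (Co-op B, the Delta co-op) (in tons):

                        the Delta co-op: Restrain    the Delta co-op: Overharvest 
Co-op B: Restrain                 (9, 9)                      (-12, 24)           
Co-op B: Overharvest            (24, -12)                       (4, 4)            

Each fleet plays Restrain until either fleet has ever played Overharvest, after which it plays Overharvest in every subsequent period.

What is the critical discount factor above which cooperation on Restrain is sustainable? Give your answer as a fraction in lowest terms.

3/4

Cooperation forever yields 9 each period: 9/(1−δ).
Deviating yields 24 once, then 4 forever: 24 + 4δ/(1−δ).
No profitable deviation requires 9/(1−δ) ≥ 24 + 4δ/(1−δ).
Multiplying by (1−δ): 9 ≥ 24(1−δ) + 4δ = 24 − 20δ.
So 20δ ≥ 15, i.e. δ ≥ 15/20 = 3/4.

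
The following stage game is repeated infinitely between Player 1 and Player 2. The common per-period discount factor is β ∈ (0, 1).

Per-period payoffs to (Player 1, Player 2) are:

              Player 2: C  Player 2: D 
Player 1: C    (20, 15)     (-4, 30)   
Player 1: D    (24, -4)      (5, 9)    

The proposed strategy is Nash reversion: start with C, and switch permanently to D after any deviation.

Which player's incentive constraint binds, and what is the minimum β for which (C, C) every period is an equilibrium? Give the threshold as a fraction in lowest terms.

Player 2; β ≥ 5/7

Player 1: cooperation gives 20 each period; deviation gives 24 once then 5 forever.
  20/(1−β) ≥ 24 + 5β/(1−β) ⇒ β ≥ 4/19.
Player 2: cooperation gives 15 each period; deviation gives 30 once then 9 forever.
  β ≥ 15/21 = 5/7.
Both must hold, so the binding constraint is Player 2's: β ≥ 5/7.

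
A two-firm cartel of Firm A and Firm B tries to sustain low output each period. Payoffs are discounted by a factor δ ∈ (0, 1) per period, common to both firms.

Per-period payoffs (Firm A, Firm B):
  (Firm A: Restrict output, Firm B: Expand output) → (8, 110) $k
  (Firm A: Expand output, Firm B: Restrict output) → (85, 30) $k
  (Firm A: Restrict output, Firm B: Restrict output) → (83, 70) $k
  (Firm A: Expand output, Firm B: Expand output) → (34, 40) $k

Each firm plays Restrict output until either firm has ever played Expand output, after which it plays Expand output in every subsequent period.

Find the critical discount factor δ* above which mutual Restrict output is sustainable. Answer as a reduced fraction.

4/7

Firm A's threshold: (85−83)/(85−34) = 2/51.
Firm B's threshold: (110−70)/(110−40) = 4/7.
2/51 < 4/7, so Firm B binds and δ* = 4/7.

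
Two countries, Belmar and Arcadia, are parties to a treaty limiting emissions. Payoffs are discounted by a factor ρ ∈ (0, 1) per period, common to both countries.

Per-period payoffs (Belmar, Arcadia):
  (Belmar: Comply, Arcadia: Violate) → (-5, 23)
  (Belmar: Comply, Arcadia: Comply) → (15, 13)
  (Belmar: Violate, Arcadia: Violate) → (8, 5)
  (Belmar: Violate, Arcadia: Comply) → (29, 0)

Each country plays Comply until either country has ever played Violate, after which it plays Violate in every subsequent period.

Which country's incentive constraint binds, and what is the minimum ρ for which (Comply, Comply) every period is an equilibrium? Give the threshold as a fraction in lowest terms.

Belmar; ρ ≥ 2/3

Belmar's threshold: (29−15)/(29−8) = 2/3.
Arcadia's threshold: (23−13)/(23−5) = 5/9.
2/3 > 5/9, so Belmar binds and ρ* = 2/3.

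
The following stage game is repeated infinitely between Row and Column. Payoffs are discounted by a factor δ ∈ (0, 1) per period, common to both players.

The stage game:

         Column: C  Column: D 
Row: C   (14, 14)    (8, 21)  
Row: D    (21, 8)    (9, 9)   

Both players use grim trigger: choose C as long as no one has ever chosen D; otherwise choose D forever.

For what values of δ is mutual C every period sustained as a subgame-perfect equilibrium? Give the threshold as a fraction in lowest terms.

7/12

One-period gain from deviating is 21 − 14 = 7. The loss is 14 − 9 = 5 in every subsequent period, with present value 5·δ/(1−δ).
Deviation is unprofitable when 5·δ/(1−δ) ≥ 7, i.e. δ/(1−δ) ≥ 7/5.
Equivalently δ ≥ 7/(7+5) = 7/12.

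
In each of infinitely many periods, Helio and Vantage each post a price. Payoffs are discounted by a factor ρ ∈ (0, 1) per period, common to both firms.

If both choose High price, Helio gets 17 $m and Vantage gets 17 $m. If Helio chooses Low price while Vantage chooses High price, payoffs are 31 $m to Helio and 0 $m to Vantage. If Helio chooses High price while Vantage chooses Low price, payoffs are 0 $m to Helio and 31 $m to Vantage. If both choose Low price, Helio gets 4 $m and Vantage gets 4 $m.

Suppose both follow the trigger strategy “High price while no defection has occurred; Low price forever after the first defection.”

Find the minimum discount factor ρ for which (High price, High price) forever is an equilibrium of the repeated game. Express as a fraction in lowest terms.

14/27

Cooperation forever yields 17 each period: 17/(1−ρ).
Deviating yields 31 once, then 4 forever: 31 + 4ρ/(1−ρ).
No profitable deviation requires 17/(1−ρ) ≥ 31 + 4ρ/(1−ρ).
Multiplying by (1−ρ): 17 ≥ 31(1−ρ) + 4ρ = 31 − 27ρ.
So 27ρ ≥ 14, i.e. ρ ≥ 14/27.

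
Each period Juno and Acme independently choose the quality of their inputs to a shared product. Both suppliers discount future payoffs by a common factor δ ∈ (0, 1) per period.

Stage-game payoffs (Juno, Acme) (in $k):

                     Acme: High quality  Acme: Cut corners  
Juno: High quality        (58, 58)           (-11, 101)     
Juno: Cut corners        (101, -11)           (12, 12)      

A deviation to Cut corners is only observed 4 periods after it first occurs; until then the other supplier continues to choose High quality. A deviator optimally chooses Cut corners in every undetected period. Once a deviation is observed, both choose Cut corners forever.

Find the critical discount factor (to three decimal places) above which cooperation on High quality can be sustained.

Deviating for the 4 undetected periods gains 101−58 = 43 per period over cooperation, then loses 58−12 = 46 per period forever once punishment starts.
Gain: 43(1 + δ + … + δ^3); loss: 46·δ^4/(1−δ).
No profitable deviation ⇔ 43(1−δ^4) ≤ 46·δ^4, i.e. δ^4 ≥ 43/(43+46) = 43/89.
Hence δ ≥ (43/89)^(1/4) ≈ 0.834.

0.834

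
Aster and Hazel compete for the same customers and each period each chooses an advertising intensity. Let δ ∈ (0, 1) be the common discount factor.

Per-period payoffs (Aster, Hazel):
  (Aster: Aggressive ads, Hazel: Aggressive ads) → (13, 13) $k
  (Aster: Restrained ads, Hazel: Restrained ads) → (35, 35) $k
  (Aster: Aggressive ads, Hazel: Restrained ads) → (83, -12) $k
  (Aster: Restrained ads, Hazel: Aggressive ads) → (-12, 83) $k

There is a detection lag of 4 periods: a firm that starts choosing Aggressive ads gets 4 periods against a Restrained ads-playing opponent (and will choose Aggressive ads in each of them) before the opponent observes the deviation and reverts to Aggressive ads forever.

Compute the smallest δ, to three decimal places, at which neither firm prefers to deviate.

0.910

A deviator earns 83 for 4 periods, then 13 forever; cooperating earns 35 forever. Multiplying the IC by (1−δ):
35 ≥ 83(1−δ^4) + 13δ^4, so 70·δ^4 ≥ 48 and δ^4 ≥ 24/35.
δ ≥ (24/35)^(1/4) ≈ 0.910.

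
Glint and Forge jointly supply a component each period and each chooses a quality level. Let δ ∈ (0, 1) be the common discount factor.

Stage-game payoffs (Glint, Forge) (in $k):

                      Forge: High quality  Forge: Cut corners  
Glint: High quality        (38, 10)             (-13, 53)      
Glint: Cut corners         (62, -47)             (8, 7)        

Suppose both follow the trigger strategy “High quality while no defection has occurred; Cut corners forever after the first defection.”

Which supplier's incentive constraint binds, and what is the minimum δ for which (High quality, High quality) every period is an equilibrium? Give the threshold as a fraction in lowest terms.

Forge; δ ≥ 43/46

For Glint: deviation gain 62−38 = 24, per-period punishment loss 38−8 = 30. IC gives δ ≥ 24/54 = 4/9.
For Forge: gain 43, loss 3 per period, so δ ≥ 43/46.
The tighter constraint is Forge's, so cooperation needs δ ≥ 43/46.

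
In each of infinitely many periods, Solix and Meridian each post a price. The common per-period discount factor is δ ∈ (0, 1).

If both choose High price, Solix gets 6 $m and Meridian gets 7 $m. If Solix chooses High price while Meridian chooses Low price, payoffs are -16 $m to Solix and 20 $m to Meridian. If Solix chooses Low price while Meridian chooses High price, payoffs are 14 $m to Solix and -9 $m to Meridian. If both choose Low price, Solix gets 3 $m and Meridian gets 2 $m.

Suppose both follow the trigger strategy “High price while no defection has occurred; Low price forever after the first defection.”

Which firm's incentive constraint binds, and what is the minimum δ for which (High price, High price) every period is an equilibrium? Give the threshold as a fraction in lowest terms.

Solix; δ ≥ 8/11

Solix's threshold: (14−6)/(14−3) = 8/11.
Meridian's threshold: (20−7)/(20−2) = 13/18.
8/11 > 13/18, so Solix binds and δ* = 8/11.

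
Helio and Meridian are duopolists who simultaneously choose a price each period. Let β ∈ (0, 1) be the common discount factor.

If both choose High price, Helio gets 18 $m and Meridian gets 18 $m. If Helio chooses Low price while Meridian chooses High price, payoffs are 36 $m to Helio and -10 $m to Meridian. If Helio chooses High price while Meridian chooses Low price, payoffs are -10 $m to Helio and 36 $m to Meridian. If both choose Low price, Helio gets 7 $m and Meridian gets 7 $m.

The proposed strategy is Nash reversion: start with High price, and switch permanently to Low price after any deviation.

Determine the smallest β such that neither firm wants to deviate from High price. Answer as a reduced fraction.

18/29

One-period gain from deviating is 36 − 18 = 18. The loss is 18 − 7 = 11 in every subsequent period, with present value 11·β/(1−β).
Deviation is unprofitable when 11·β/(1−β) ≥ 18, i.e. β/(1−β) ≥ 18/11.
Equivalently β ≥ 18/(18+11) = 18/29.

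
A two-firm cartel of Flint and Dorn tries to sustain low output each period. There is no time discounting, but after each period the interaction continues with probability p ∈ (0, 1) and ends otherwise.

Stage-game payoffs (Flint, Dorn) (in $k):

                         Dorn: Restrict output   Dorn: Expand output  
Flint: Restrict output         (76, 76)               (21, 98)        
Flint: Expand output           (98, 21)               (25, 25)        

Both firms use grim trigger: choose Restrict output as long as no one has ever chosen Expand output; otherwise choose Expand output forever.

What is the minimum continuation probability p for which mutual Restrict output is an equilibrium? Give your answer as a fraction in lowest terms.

Expected cooperation value is 76 + p·76 + p²·76 + … = 76/(1−p); deviation gives 98 + p·25/(1−p).
76 ≥ 98(1−p) + 25p ⇒ 73p ≥ 22 ⇒ p ≥ 22/73.

22/73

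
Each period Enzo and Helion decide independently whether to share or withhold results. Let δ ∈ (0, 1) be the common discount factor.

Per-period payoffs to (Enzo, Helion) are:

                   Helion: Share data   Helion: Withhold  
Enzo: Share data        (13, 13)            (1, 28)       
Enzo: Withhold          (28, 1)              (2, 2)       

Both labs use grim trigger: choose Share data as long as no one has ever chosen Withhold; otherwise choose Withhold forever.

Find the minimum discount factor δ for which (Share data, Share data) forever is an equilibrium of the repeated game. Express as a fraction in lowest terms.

15/26

Under grim trigger the critical discount factor is (T−C)/(T−P) with T = 28, C = 13, P = 2.
δ* = (28−13)/(28−2) = 15/26.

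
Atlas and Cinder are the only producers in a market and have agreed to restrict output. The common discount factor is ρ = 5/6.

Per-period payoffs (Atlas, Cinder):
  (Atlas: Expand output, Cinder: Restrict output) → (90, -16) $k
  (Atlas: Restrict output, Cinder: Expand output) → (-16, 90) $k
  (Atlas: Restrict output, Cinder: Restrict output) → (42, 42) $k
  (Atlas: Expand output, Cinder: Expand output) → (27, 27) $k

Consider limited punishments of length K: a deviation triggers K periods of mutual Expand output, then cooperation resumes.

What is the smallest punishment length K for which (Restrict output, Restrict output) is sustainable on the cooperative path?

No profitable deviation requires (42−27)(ρ+…+ρ^K) ≥ 90−42, i.e. ρ+…+ρ^K ≥ 16/5 ≈ 3.2000.
With ρ = 5/6, the partial sums are K=1: 0.8333, K=2: 1.5278, K=3: 2.1065, K=4: 2.5887, K=5: 2.9906, K=6: 3.3255.
K = 6 is the first length at which the sum reaches 3.2000.

6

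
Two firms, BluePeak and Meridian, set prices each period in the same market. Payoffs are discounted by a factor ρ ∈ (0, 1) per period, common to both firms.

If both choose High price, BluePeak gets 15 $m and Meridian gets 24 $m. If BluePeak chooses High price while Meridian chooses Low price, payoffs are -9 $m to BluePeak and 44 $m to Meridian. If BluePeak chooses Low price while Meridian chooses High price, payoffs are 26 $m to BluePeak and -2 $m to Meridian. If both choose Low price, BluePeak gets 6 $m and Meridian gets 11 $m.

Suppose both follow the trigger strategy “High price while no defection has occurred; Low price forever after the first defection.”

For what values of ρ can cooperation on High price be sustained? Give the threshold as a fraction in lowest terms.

BluePeak: cooperation gives 15 each period; deviation gives 26 once then 6 forever.
  15/(1−ρ) ≥ 26 + 6ρ/(1−ρ) ⇒ ρ ≥ 11/20.
Meridian: cooperation gives 24 each period; deviation gives 44 once then 11 forever.
  ρ ≥ 20/33.
Both must hold, so the binding constraint is Meridian's: ρ ≥ 20/33.

20/33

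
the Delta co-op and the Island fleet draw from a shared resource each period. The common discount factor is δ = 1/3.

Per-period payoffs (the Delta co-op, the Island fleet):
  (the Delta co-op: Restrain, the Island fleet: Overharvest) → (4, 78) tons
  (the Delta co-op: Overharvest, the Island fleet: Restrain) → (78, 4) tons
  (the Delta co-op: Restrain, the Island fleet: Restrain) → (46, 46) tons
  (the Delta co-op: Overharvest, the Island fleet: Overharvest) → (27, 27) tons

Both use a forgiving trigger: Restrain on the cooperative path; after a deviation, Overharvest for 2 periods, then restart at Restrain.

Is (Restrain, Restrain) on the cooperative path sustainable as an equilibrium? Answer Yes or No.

No

Comparing payoff streams over the 3 periods until play realigns: cooperate → 46(1+δ+…+δ^2); deviate → 78 + 27(δ+…+δ^2).
Cooperation is sustained iff (46−27)(δ+…+δ^2) ≥ 78−46.
δ+…+δ^2 = 1/3·(1−(1/3)^2)/(1−1/3) = 0.4444, and (78−46)/(46−27) = 1.6842.
0.4444 < 1.6842, so cooperation is not sustainable.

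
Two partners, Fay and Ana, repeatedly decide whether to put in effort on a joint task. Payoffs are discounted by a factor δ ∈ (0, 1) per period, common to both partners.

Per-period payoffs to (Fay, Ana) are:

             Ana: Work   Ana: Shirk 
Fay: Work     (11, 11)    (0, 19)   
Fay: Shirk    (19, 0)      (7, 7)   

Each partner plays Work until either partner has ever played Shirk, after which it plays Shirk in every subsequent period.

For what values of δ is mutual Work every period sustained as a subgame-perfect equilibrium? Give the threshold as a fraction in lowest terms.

Under grim trigger the critical discount factor is (T−C)/(T−P) with T = 19, C = 11, P = 7.
δ* = (19−11)/(19−7) = 8/12 = 2/3.

2/3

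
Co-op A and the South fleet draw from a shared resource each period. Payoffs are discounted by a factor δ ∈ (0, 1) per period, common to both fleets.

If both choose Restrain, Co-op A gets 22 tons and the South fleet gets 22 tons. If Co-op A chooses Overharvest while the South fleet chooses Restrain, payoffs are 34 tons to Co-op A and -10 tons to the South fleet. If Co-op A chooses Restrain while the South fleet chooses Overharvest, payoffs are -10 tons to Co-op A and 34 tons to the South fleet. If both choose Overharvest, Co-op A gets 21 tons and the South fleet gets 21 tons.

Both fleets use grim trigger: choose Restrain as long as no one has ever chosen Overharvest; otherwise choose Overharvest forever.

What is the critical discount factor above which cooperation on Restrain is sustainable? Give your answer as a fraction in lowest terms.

Cooperation forever yields 22 each period: 22/(1−δ).
Deviating yields 34 once, then 21 forever: 34 + 21δ/(1−δ).
No profitable deviation requires 22/(1−δ) ≥ 34 + 21δ/(1−δ).
Multiplying by (1−δ): 22 ≥ 34(1−δ) + 21δ = 34 − 13δ.
So 13δ ≥ 12, i.e. δ ≥ 12/13.

12/13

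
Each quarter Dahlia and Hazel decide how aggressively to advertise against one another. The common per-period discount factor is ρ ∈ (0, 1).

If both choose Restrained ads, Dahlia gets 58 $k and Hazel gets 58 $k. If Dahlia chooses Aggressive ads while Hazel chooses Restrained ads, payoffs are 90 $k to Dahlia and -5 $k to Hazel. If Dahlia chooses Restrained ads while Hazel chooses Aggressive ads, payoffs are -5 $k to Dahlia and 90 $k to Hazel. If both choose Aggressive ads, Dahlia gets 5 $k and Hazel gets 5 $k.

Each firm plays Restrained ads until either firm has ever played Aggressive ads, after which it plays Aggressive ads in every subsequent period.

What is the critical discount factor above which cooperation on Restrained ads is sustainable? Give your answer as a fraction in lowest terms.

32/85

Cooperation forever yields 58 each period: 58/(1−ρ).
Deviating yields 90 once, then 5 forever: 90 + 5ρ/(1−ρ).
No profitable deviation requires 58/(1−ρ) ≥ 90 + 5ρ/(1−ρ).
Multiplying by (1−ρ): 58 ≥ 90(1−ρ) + 5ρ = 90 − 85ρ.
So 85ρ ≥ 32, i.e. ρ ≥ 32/85.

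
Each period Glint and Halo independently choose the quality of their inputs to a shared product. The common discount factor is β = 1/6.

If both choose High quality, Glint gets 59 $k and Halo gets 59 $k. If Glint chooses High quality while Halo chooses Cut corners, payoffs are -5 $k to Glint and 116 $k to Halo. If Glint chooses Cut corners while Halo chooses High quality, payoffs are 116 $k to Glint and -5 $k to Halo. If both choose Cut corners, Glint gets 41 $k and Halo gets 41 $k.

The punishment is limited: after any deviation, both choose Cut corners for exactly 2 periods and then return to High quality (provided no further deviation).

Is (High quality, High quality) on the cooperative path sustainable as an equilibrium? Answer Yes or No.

No

A one-shot deviation gives 116 now, then 41 for 2 periods, then back to 59.
Gain from deviating: (116−59) today; loss: (59−41) in each of the next 2 periods.
No-deviation condition: (59−41)(β+…+β^2) ≥ 116−59, i.e. β+…+β^2 ≥ 19/6.
At β = 1/6: β+…+β^2 = 0.1944 < 3.1667.
So cooperation is not sustainable.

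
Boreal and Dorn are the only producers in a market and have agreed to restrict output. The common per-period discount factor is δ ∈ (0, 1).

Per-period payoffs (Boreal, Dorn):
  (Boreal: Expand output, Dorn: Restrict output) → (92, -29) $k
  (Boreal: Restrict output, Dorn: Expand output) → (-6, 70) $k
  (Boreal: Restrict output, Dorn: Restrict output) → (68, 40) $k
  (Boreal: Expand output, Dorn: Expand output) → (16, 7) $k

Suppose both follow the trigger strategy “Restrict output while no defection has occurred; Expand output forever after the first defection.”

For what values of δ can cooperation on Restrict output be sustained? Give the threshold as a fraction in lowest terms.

10/21

Boreal: cooperation gives 68 each period; deviation gives 92 once then 16 forever.
  68/(1−δ) ≥ 92 + 16δ/(1−δ) ⇒ δ ≥ 24/76 = 6/19.
Dorn: cooperation gives 40 each period; deviation gives 70 once then 7 forever.
  δ ≥ 30/63 = 10/21.
Both must hold, so the binding constraint is Dorn's: δ ≥ 10/21.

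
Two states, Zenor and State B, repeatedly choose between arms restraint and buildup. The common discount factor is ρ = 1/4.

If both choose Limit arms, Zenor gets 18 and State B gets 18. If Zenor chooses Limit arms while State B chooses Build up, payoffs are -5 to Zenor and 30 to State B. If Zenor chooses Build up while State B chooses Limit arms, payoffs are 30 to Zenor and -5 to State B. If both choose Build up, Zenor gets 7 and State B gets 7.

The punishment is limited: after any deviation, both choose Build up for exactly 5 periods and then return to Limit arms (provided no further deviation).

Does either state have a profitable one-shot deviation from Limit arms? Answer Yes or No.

IC: ρ+…+ρ^5 ≥ (30−18)/(18−7) = 12/11.
At ρ = 1/4: partial sum = 0.3330 < 1.0909. Cooperation not sustainable.

Yes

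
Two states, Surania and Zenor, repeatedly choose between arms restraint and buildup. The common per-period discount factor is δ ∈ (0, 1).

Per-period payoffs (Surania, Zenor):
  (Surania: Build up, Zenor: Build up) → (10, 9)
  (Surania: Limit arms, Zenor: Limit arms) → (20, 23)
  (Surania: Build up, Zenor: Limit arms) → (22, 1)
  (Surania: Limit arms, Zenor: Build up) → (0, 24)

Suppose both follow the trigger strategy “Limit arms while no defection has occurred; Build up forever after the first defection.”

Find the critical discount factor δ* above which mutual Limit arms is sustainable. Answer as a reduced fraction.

Surania: cooperation gives 20 each period; deviation gives 22 once then 10 forever.
  20/(1−δ) ≥ 22 + 10δ/(1−δ) ⇒ δ ≥ 2/12 = 1/6.
Zenor: cooperation gives 23 each period; deviation gives 24 once then 9 forever.
  δ ≥ 1/15.
Both must hold, so the binding constraint is Surania's: δ ≥ 1/6.

1/6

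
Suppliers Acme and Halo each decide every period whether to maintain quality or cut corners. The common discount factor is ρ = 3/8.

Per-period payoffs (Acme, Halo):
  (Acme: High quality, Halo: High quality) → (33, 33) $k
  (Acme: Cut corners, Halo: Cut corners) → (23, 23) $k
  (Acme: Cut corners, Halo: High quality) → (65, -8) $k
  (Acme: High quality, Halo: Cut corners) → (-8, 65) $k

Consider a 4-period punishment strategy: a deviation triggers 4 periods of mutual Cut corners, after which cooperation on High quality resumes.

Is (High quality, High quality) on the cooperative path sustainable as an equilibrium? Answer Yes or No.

Comparing payoff streams over the 5 periods until play realigns: cooperate → 33(1+ρ+…+ρ^4); deviate → 65 + 23(ρ+…+ρ^4).
Cooperation is sustained iff (33−23)(ρ+…+ρ^4) ≥ 65−33.
ρ+…+ρ^4 = 3/8·(1−(3/8)^4)/(1−3/8) = 0.5881, and (65−33)/(33−23) = 3.2000.
0.5881 < 3.2000, so cooperation is not sustainable.

No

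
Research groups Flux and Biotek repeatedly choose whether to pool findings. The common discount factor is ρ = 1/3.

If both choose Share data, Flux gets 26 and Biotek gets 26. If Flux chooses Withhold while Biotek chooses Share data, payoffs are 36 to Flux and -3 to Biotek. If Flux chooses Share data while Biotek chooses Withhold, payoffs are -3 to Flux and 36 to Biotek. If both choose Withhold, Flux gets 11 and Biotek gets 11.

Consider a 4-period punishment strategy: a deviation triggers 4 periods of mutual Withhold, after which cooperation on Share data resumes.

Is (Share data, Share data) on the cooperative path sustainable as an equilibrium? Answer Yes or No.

IC: ρ+…+ρ^4 ≥ (36−26)/(26−11) = 2/3.
At ρ = 1/3: partial sum = 0.4938 < 0.6667. Cooperation not sustainable.

No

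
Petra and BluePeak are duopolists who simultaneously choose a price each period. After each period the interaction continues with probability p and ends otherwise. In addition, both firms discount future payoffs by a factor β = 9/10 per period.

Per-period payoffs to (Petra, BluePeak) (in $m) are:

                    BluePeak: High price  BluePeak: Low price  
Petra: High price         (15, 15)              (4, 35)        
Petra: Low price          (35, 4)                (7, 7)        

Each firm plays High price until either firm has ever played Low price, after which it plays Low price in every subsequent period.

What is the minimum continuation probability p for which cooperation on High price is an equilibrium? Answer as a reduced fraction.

50/63

Expected continuation weight on next period's payoff is β·p = 9/10·p, which plays the role of the discount factor.
Cooperation requires 9/10·p ≥ (35−15)/(35−7) = 5/7, hence p ≥ 50/63.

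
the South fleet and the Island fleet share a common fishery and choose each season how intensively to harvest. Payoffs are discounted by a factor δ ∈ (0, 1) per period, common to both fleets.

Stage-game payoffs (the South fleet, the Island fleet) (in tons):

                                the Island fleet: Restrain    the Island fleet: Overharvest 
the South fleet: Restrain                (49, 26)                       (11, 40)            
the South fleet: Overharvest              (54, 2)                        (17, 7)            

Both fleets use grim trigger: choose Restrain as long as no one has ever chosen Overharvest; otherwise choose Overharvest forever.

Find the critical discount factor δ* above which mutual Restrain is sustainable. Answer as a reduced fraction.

For the South fleet: deviation gain 54−49 = 5, per-period punishment loss 49−17 = 32. IC gives δ ≥ 5/37.
For the Island fleet: gain 14, loss 19 per period, so δ ≥ 14/33.
The tighter constraint is the Island fleet's, so cooperation needs δ ≥ 14/33.

14/33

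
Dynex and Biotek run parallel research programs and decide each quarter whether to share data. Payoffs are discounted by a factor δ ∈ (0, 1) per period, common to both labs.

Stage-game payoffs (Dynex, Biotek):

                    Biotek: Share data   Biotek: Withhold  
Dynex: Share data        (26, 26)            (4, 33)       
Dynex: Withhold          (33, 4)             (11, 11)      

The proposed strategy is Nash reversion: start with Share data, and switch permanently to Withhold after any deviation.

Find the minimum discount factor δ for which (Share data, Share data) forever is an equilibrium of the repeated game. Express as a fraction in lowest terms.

One-period gain from deviating is 33 − 26 = 7. The loss is 26 − 11 = 15 in every subsequent period, with present value 15·δ/(1−δ).
Deviation is unprofitable when 15·δ/(1−δ) ≥ 7, i.e. δ/(1−δ) ≥ 7/15.
Equivalently δ ≥ 7/(7+15) = 7/22.

7/22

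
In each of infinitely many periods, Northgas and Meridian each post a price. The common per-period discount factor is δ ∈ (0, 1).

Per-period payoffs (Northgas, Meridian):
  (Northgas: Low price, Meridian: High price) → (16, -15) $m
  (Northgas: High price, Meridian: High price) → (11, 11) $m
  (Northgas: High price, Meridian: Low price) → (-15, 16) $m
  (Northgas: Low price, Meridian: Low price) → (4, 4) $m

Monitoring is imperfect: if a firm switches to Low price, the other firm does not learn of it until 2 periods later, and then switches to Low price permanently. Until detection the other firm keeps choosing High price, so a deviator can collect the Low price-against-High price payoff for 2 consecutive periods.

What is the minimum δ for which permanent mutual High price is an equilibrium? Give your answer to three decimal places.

0.645

Deviating for the 2 undetected periods gains 16−11 = 5 per period over cooperation, then loses 11−4 = 7 per period forever once punishment starts.
Gain: 5(1 + δ + … + δ^1); loss: 7·δ^2/(1−δ).
No profitable deviation ⇔ 5(1−δ^2) ≤ 7·δ^2, i.e. δ^2 ≥ 5/(5+7) = 5/12.
Hence δ ≥ (5/12)^(1/2) ≈ 0.645.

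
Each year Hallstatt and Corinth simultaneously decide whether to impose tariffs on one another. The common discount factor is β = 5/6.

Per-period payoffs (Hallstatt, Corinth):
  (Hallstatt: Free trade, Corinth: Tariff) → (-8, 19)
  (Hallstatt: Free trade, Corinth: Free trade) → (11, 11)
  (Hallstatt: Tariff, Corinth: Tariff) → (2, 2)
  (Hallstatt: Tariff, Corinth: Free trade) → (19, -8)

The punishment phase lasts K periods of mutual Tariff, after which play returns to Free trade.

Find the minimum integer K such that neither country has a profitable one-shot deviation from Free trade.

2

IC: β(1−β^K)/(1−β) ≥ (19−11)/(11−2) = 8/9.
With β = 5/6: need 1 − β^K ≥ 8/9·(1−5/6)/(5/6), i.e. β^K ≤ 0.8222.
Since (5/6)^1 = 0.8333 and (5/6)^2 = 0.6944, the smallest such K is 2.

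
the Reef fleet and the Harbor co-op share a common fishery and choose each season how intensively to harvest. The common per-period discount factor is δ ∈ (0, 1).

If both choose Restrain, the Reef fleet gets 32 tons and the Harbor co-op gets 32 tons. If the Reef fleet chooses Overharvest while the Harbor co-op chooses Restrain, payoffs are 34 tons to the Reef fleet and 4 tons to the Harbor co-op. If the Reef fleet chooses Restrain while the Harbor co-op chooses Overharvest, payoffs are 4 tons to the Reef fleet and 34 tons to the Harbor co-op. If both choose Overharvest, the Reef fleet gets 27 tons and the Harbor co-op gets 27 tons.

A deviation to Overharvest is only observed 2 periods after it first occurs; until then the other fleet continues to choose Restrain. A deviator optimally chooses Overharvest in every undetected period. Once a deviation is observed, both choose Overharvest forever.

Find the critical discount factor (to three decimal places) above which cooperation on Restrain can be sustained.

The best deviation is to choose Overharvest for all 2 undetected periods, earning 34 each, then 27 forever once detected.
Deviation value: 34(1−δ^2)/(1−δ) + 27δ^2/(1−δ); cooperation value: 32/(1−δ).
IC: 32 ≥ 34(1−δ^2) + 27δ^2 = 34 − 7δ^2.
So δ^2 ≥ 2/7, giving δ ≥ (2/7)^(1/2) ≈ 0.535.

0.535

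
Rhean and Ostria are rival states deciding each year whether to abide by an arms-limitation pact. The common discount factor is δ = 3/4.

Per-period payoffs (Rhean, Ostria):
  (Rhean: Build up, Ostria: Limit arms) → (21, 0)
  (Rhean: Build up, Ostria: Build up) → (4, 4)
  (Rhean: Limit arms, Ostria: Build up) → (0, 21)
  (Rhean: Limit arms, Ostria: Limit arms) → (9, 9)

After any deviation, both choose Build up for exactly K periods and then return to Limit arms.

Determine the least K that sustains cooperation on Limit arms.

6

Need Σ_{k=1}^{K} δ^k ≥ (21−9)/(9−4) = 2.4000 at δ = 3/4.
At K = 5 the sum is 2.2881 < 2.4000; at K = 6 it is 2.4661 ≥ 2.4000.
So the minimum punishment length is K = 6.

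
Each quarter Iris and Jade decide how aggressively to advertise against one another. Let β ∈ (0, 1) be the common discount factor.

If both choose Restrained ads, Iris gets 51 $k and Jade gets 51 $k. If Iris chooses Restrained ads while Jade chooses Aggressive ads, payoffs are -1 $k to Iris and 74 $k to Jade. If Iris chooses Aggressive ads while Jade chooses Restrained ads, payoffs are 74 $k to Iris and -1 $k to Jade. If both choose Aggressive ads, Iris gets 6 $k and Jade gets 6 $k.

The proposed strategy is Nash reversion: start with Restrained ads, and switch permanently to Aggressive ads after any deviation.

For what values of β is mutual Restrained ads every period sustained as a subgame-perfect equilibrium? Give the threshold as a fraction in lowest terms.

23/68

Under grim trigger the critical discount factor is (T−C)/(T−P) with T = 74, C = 51, P = 6.
β* = (74−51)/(74−6) = 23/68.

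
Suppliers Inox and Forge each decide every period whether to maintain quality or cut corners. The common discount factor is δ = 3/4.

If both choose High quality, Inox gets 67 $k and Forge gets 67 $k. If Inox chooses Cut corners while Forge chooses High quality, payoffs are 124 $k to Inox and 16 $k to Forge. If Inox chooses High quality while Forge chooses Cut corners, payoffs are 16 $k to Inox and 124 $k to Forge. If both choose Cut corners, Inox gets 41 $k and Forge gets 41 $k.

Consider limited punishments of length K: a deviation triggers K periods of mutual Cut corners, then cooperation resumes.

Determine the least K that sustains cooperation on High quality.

5

Need Σ_{k=1}^{K} δ^k ≥ (124−67)/(67−41) = 2.1923 at δ = 3/4.
At K = 4 the sum is 2.0508 < 2.1923; at K = 5 it is 2.2881 ≥ 2.1923.
So the minimum punishment length is K = 5.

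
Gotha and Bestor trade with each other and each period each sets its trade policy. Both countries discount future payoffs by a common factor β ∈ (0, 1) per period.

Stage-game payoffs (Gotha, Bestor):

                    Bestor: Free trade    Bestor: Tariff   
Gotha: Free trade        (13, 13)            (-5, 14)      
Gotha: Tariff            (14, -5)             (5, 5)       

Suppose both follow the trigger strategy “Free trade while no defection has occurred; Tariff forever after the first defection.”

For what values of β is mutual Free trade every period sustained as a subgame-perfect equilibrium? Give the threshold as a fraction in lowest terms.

1/9

One-period gain from deviating is 14 − 13 = 1. The loss is 13 − 5 = 8 in every subsequent period, with present value 8·β/(1−β).
Deviation is unprofitable when 8·β/(1−β) ≥ 1, i.e. β/(1−β) ≥ 1/8.
Equivalently β ≥ 1/(1+8) = 1/9.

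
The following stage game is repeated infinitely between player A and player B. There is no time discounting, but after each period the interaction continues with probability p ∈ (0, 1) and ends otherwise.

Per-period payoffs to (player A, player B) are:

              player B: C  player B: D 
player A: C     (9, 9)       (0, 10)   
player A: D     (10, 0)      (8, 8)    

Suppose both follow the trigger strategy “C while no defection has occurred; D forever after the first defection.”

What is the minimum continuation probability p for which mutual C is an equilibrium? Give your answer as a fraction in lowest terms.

Expected cooperation value is 9 + p·9 + p²·9 + … = 9/(1−p); deviation gives 10 + p·8/(1−p).
9 ≥ 10(1−p) + 8p ⇒ 2p ≥ 1 ⇒ p ≥ 1/2.

1/2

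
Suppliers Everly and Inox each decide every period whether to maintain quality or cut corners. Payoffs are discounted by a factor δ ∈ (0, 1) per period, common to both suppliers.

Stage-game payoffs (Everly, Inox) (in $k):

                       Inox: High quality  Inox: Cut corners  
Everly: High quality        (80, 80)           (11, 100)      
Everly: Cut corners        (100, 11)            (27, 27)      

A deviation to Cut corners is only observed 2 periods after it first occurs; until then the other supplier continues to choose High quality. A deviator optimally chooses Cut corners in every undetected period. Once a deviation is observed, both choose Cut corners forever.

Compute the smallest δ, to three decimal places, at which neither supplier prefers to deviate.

0.523

The best deviation is to choose Cut corners for all 2 undetected periods, earning 100 each, then 27 forever once detected.
Deviation value: 100(1−δ^2)/(1−δ) + 27δ^2/(1−δ); cooperation value: 80/(1−δ).
IC: 80 ≥ 100(1−δ^2) + 27δ^2 = 100 − 73δ^2.
So δ^2 ≥ 20/73, giving δ ≥ (20/73)^(1/2) ≈ 0.523.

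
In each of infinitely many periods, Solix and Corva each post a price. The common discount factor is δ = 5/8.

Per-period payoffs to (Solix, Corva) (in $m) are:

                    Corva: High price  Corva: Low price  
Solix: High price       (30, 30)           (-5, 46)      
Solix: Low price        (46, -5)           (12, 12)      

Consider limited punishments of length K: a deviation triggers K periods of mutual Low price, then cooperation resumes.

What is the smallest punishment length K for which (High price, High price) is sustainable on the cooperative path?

2

No profitable deviation requires (30−12)(δ+…+δ^K) ≥ 46−30, i.e. δ+…+δ^K ≥ 8/9 ≈ 0.8889.
With δ = 5/8, the partial sums are K=1: 0.6250, K=2: 1.0156.
K = 2 is the first length at which the sum reaches 0.8889.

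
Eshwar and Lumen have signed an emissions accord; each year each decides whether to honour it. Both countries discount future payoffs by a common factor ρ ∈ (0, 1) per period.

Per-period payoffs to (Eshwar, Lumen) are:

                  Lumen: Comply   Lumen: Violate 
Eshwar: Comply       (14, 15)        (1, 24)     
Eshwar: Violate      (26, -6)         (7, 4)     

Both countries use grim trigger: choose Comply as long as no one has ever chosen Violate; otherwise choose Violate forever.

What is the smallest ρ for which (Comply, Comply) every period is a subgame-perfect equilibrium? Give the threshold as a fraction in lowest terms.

For Eshwar: deviation gain 26−14 = 12, per-period punishment loss 14−7 = 7. IC gives ρ ≥ 12/19.
For Lumen: gain 9, loss 11 per period, so ρ ≥ 9/20.
The tighter constraint is Eshwar's, so cooperation needs ρ ≥ 12/19.

12/19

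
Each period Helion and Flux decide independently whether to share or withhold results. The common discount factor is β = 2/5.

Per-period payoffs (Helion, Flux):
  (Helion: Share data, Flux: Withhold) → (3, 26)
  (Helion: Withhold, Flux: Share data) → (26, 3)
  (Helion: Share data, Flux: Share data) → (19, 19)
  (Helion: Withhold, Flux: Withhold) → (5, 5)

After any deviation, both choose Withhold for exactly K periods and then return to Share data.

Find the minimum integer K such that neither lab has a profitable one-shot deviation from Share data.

2

No profitable deviation requires (19−5)(β+…+β^K) ≥ 26−19, i.e. β+…+β^K ≥ 1/2 ≈ 0.5000.
With β = 2/5, the partial sums are K=1: 0.4000, K=2: 0.5600.
K = 2 is the first length at which the sum reaches 0.5000.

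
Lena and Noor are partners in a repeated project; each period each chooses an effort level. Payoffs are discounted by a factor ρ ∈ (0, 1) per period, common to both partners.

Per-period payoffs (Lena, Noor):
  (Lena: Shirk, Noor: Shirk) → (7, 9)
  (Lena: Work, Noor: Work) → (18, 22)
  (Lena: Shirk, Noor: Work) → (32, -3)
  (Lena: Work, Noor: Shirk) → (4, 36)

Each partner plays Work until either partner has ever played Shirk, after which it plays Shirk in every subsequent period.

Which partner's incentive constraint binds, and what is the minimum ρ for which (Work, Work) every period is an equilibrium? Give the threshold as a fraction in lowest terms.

Lena: cooperation gives 18 each period; deviation gives 32 once then 7 forever.
  18/(1−ρ) ≥ 32 + 7ρ/(1−ρ) ⇒ ρ ≥ 14/25.
Noor: cooperation gives 22 each period; deviation gives 36 once then 9 forever.
  ρ ≥ 14/27.
Both must hold, so the binding constraint is Lena's: ρ ≥ 14/25.

Lena; ρ ≥ 14/25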